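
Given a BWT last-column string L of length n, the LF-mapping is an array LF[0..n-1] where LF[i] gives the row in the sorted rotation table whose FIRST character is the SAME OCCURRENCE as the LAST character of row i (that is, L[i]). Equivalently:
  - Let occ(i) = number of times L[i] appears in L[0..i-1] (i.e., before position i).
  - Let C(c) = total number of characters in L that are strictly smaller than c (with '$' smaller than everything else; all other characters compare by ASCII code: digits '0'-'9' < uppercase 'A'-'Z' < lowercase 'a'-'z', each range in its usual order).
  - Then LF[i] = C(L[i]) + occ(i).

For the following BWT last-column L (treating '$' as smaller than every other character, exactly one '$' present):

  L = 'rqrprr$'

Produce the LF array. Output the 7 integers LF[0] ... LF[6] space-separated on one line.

Answer: 3 2 4 1 5 6 0

Derivation:
Char counts: '$':1, 'p':1, 'q':1, 'r':4
C (first-col start): C('$')=0, C('p')=1, C('q')=2, C('r')=3
L[0]='r': occ=0, LF[0]=C('r')+0=3+0=3
L[1]='q': occ=0, LF[1]=C('q')+0=2+0=2
L[2]='r': occ=1, LF[2]=C('r')+1=3+1=4
L[3]='p': occ=0, LF[3]=C('p')+0=1+0=1
L[4]='r': occ=2, LF[4]=C('r')+2=3+2=5
L[5]='r': occ=3, LF[5]=C('r')+3=3+3=6
L[6]='$': occ=0, LF[6]=C('$')+0=0+0=0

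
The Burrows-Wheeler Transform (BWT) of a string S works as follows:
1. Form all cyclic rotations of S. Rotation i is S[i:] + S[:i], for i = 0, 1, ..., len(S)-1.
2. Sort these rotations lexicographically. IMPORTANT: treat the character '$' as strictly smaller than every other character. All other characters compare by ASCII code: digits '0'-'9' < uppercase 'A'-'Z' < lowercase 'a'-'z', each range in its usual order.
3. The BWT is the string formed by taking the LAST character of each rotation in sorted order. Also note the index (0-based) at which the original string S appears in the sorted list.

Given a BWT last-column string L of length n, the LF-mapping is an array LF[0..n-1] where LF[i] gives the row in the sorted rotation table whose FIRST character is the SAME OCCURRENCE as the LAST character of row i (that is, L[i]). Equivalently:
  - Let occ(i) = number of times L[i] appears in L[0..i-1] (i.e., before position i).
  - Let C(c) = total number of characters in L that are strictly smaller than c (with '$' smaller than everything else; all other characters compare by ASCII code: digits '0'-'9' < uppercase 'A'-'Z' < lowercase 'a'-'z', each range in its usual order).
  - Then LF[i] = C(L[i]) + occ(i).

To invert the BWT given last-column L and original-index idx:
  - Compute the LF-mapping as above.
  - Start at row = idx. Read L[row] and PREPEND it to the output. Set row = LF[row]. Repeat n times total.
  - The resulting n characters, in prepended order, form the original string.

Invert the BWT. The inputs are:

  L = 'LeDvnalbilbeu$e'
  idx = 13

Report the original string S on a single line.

Answer: unbelievableDL$

Derivation:
LF mapping: 2 6 1 14 12 3 10 4 9 11 5 7 13 0 8
Walk LF starting at row 13, prepending L[row]:
  step 1: row=13, L[13]='$', prepend. Next row=LF[13]=0
  step 2: row=0, L[0]='L', prepend. Next row=LF[0]=2
  step 3: row=2, L[2]='D', prepend. Next row=LF[2]=1
  step 4: row=1, L[1]='e', prepend. Next row=LF[1]=6
  step 5: row=6, L[6]='l', prepend. Next row=LF[6]=10
  step 6: row=10, L[10]='b', prepend. Next row=LF[10]=5
  step 7: row=5, L[5]='a', prepend. Next row=LF[5]=3
  step 8: row=3, L[3]='v', prepend. Next row=LF[3]=14
  step 9: row=14, L[14]='e', prepend. Next row=LF[14]=8
  step 10: row=8, L[8]='i', prepend. Next row=LF[8]=9
  step 11: row=9, L[9]='l', prepend. Next row=LF[9]=11
  step 12: row=11, L[11]='e', prepend. Next row=LF[11]=7
  step 13: row=7, L[7]='b', prepend. Next row=LF[7]=4
  step 14: row=4, L[4]='n', prepend. Next row=LF[4]=12
  step 15: row=12, L[12]='u', prepend. Next row=LF[12]=13
Reversed output: unbelievableDL$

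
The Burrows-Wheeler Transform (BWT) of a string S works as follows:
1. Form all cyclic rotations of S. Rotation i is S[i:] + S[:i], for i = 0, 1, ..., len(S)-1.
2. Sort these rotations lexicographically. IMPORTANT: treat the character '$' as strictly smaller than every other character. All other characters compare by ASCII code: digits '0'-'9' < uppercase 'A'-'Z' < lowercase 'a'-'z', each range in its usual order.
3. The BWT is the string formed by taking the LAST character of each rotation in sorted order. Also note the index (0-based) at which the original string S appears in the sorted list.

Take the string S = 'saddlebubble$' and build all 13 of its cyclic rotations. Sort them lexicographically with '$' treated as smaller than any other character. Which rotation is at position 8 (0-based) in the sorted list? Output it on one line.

Answer: ebubble$saddl

Derivation:
All 13 rotations (rotation i = S[i:]+S[:i]):
  rot[0] = saddlebubble$
  rot[1] = addlebubble$s
  rot[2] = ddlebubble$sa
  rot[3] = dlebubble$sad
  rot[4] = lebubble$sadd
  rot[5] = ebubble$saddl
  rot[6] = bubble$saddle
  rot[7] = ubble$saddleb
  rot[8] = bble$saddlebu
  rot[9] = ble$saddlebub
  rot[10] = le$saddlebubb
  rot[11] = e$saddlebubbl
  rot[12] = $saddlebubble
Sorted (with $ < everything):
  sorted[0] = $saddlebubble
  sorted[1] = addlebubble$s
  sorted[2] = bble$saddlebu
  sorted[3] = ble$saddlebub
  sorted[4] = bubble$saddle
  sorted[5] = ddlebubble$sa
  sorted[6] = dlebubble$sad
  sorted[7] = e$saddlebubbl
  sorted[8] = ebubble$saddl
  sorted[9] = le$saddlebubb
  sorted[10] = lebubble$sadd
  sorted[11] = saddlebubble$
  sorted[12] = ubble$saddleb
sorted[8] = ebubble$saddl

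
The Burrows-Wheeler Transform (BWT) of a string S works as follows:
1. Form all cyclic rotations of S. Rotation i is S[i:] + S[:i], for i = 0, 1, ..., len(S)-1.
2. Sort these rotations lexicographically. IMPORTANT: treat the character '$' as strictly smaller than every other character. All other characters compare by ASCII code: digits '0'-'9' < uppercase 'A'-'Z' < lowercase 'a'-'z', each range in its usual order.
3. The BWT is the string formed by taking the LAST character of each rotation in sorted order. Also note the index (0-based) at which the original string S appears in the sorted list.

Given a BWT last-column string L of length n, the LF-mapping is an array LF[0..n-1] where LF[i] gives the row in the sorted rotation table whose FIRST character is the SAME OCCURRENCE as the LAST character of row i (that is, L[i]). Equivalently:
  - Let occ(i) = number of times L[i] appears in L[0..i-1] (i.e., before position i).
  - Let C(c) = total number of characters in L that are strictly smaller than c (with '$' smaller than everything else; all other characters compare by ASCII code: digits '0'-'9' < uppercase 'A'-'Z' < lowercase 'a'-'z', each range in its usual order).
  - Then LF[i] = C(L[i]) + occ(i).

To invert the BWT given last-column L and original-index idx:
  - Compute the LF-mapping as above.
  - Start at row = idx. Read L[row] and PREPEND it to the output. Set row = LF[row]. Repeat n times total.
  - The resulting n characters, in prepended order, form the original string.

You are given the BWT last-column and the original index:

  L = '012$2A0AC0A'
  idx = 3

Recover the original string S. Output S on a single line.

LF mapping: 1 4 5 0 6 7 2 8 10 3 9
Walk LF starting at row 3, prepending L[row]:
  step 1: row=3, L[3]='$', prepend. Next row=LF[3]=0
  step 2: row=0, L[0]='0', prepend. Next row=LF[0]=1
  step 3: row=1, L[1]='1', prepend. Next row=LF[1]=4
  step 4: row=4, L[4]='2', prepend. Next row=LF[4]=6
  step 5: row=6, L[6]='0', prepend. Next row=LF[6]=2
  step 6: row=2, L[2]='2', prepend. Next row=LF[2]=5
  step 7: row=5, L[5]='A', prepend. Next row=LF[5]=7
  step 8: row=7, L[7]='A', prepend. Next row=LF[7]=8
  step 9: row=8, L[8]='C', prepend. Next row=LF[8]=10
  step 10: row=10, L[10]='A', prepend. Next row=LF[10]=9
  step 11: row=9, L[9]='0', prepend. Next row=LF[9]=3
Reversed output: 0ACAA20210$

Answer: 0ACAA20210$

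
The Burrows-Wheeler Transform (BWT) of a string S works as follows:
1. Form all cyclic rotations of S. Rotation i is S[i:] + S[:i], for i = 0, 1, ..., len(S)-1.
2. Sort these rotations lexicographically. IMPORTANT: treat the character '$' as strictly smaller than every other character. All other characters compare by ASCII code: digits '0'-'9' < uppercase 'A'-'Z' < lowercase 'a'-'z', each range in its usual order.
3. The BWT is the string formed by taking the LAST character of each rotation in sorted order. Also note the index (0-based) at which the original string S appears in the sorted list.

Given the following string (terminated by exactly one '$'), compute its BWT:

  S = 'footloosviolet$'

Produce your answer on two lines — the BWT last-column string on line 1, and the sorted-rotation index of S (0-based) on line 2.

Answer: tl$votilfoooeos
2

Derivation:
All 15 rotations (rotation i = S[i:]+S[:i]):
  rot[0] = footloosviolet$
  rot[1] = ootloosviolet$f
  rot[2] = otloosviolet$fo
  rot[3] = tloosviolet$foo
  rot[4] = loosviolet$foot
  rot[5] = oosviolet$footl
  rot[6] = osviolet$footlo
  rot[7] = sviolet$footloo
  rot[8] = violet$footloos
  rot[9] = iolet$footloosv
  rot[10] = olet$footloosvi
  rot[11] = let$footloosvio
  rot[12] = et$footloosviol
  rot[13] = t$footloosviole
  rot[14] = $footloosviolet
Sorted (with $ < everything):
  sorted[0] = $footloosviolet  (last char: 't')
  sorted[1] = et$footloosviol  (last char: 'l')
  sorted[2] = footloosviolet$  (last char: '$')
  sorted[3] = iolet$footloosv  (last char: 'v')
  sorted[4] = let$footloosvio  (last char: 'o')
  sorted[5] = loosviolet$foot  (last char: 't')
  sorted[6] = olet$footloosvi  (last char: 'i')
  sorted[7] = oosviolet$footl  (last char: 'l')
  sorted[8] = ootloosviolet$f  (last char: 'f')
  sorted[9] = osviolet$footlo  (last char: 'o')
  sorted[10] = otloosviolet$fo  (last char: 'o')
  sorted[11] = sviolet$footloo  (last char: 'o')
  sorted[12] = t$footloosviole  (last char: 'e')
  sorted[13] = tloosviolet$foo  (last char: 'o')
  sorted[14] = violet$footloos  (last char: 's')
Last column: tl$votilfoooeos
Original string S is at sorted index 2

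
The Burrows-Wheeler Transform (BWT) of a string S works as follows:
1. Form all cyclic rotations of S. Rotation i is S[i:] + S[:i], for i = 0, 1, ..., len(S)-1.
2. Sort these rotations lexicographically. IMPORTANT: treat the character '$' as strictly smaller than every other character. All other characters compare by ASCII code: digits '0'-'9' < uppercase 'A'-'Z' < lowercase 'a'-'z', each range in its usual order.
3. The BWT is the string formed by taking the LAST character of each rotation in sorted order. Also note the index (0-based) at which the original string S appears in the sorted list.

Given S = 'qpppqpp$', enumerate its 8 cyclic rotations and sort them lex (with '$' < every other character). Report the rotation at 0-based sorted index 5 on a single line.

Answer: pqpp$qpp

Derivation:
All 8 rotations (rotation i = S[i:]+S[:i]):
  rot[0] = qpppqpp$
  rot[1] = pppqpp$q
  rot[2] = ppqpp$qp
  rot[3] = pqpp$qpp
  rot[4] = qpp$qppp
  rot[5] = pp$qpppq
  rot[6] = p$qpppqp
  rot[7] = $qpppqpp
Sorted (with $ < everything):
  sorted[0] = $qpppqpp
  sorted[1] = p$qpppqp
  sorted[2] = pp$qpppq
  sorted[3] = pppqpp$q
  sorted[4] = ppqpp$qp
  sorted[5] = pqpp$qpp
  sorted[6] = qpp$qppp
  sorted[7] = qpppqpp$
sorted[5] = pqpp$qpp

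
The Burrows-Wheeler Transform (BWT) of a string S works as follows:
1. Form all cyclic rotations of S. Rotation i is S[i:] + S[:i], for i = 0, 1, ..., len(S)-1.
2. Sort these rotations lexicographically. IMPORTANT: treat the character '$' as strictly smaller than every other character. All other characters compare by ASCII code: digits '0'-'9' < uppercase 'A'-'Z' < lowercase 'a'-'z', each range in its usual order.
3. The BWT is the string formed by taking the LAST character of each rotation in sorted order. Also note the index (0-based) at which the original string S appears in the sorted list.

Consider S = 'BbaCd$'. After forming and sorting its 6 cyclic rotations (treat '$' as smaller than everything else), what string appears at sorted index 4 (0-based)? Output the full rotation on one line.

All 6 rotations (rotation i = S[i:]+S[:i]):
  rot[0] = BbaCd$
  rot[1] = baCd$B
  rot[2] = aCd$Bb
  rot[3] = Cd$Bba
  rot[4] = d$BbaC
  rot[5] = $BbaCd
Sorted (with $ < everything):
  sorted[0] = $BbaCd
  sorted[1] = BbaCd$
  sorted[2] = Cd$Bba
  sorted[3] = aCd$Bb
  sorted[4] = baCd$B
  sorted[5] = d$BbaC
sorted[4] = baCd$B

Answer: baCd$B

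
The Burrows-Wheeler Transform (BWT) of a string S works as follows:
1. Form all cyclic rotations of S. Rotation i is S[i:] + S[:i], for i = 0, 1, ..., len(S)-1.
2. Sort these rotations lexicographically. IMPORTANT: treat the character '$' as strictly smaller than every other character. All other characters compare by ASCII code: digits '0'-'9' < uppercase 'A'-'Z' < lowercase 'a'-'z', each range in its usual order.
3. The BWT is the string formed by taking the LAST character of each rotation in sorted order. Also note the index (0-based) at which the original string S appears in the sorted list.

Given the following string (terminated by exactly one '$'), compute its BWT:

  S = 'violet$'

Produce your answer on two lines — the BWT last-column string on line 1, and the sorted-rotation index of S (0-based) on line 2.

All 7 rotations (rotation i = S[i:]+S[:i]):
  rot[0] = violet$
  rot[1] = iolet$v
  rot[2] = olet$vi
  rot[3] = let$vio
  rot[4] = et$viol
  rot[5] = t$viole
  rot[6] = $violet
Sorted (with $ < everything):
  sorted[0] = $violet  (last char: 't')
  sorted[1] = et$viol  (last char: 'l')
  sorted[2] = iolet$v  (last char: 'v')
  sorted[3] = let$vio  (last char: 'o')
  sorted[4] = olet$vi  (last char: 'i')
  sorted[5] = t$viole  (last char: 'e')
  sorted[6] = violet$  (last char: '$')
Last column: tlvoie$
Original string S is at sorted index 6

Answer: tlvoie$
6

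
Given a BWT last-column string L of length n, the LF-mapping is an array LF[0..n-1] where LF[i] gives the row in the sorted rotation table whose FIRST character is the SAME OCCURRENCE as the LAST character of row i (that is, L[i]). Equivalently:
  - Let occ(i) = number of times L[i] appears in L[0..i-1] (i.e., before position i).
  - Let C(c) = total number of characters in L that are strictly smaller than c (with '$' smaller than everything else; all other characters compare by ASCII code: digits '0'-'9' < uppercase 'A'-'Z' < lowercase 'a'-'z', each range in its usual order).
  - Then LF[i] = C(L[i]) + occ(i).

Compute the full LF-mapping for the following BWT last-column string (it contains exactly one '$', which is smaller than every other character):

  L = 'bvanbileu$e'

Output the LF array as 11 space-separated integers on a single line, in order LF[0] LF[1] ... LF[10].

Answer: 2 10 1 8 3 6 7 4 9 0 5

Derivation:
Char counts: '$':1, 'a':1, 'b':2, 'e':2, 'i':1, 'l':1, 'n':1, 'u':1, 'v':1
C (first-col start): C('$')=0, C('a')=1, C('b')=2, C('e')=4, C('i')=6, C('l')=7, C('n')=8, C('u')=9, C('v')=10
L[0]='b': occ=0, LF[0]=C('b')+0=2+0=2
L[1]='v': occ=0, LF[1]=C('v')+0=10+0=10
L[2]='a': occ=0, LF[2]=C('a')+0=1+0=1
L[3]='n': occ=0, LF[3]=C('n')+0=8+0=8
L[4]='b': occ=1, LF[4]=C('b')+1=2+1=3
L[5]='i': occ=0, LF[5]=C('i')+0=6+0=6
L[6]='l': occ=0, LF[6]=C('l')+0=7+0=7
L[7]='e': occ=0, LF[7]=C('e')+0=4+0=4
L[8]='u': occ=0, LF[8]=C('u')+0=9+0=9
L[9]='$': occ=0, LF[9]=C('$')+0=0+0=0
L[10]='e': occ=1, LF[10]=C('e')+1=4+1=5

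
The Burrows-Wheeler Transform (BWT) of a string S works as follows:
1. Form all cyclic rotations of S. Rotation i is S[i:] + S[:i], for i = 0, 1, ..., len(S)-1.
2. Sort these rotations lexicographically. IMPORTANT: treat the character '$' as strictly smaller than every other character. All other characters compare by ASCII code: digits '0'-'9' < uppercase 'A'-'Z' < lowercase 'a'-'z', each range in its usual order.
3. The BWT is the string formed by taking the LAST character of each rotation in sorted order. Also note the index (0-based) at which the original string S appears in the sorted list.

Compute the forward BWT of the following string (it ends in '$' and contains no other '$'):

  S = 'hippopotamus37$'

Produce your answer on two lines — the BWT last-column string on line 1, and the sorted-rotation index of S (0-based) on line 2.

Answer: 7s3t$happpoiuom
4

Derivation:
All 15 rotations (rotation i = S[i:]+S[:i]):
  rot[0] = hippopotamus37$
  rot[1] = ippopotamus37$h
  rot[2] = ppopotamus37$hi
  rot[3] = popotamus37$hip
  rot[4] = opotamus37$hipp
  rot[5] = potamus37$hippo
  rot[6] = otamus37$hippop
  rot[7] = tamus37$hippopo
  rot[8] = amus37$hippopot
  rot[9] = mus37$hippopota
  rot[10] = us37$hippopotam
  rot[11] = s37$hippopotamu
  rot[12] = 37$hippopotamus
  rot[13] = 7$hippopotamus3
  rot[14] = $hippopotamus37
Sorted (with $ < everything):
  sorted[0] = $hippopotamus37  (last char: '7')
  sorted[1] = 37$hippopotamus  (last char: 's')
  sorted[2] = 7$hippopotamus3  (last char: '3')
  sorted[3] = amus37$hippopot  (last char: 't')
  sorted[4] = hippopotamus37$  (last char: '$')
  sorted[5] = ippopotamus37$h  (last char: 'h')
  sorted[6] = mus37$hippopota  (last char: 'a')
  sorted[7] = opotamus37$hipp  (last char: 'p')
  sorted[8] = otamus37$hippop  (last char: 'p')
  sorted[9] = popotamus37$hip  (last char: 'p')
  sorted[10] = potamus37$hippo  (last char: 'o')
  sorted[11] = ppopotamus37$hi  (last char: 'i')
  sorted[12] = s37$hippopotamu  (last char: 'u')
  sorted[13] = tamus37$hippopo  (last char: 'o')
  sorted[14] = us37$hippopotam  (last char: 'm')
Last column: 7s3t$happpoiuom
Original string S is at sorted index 4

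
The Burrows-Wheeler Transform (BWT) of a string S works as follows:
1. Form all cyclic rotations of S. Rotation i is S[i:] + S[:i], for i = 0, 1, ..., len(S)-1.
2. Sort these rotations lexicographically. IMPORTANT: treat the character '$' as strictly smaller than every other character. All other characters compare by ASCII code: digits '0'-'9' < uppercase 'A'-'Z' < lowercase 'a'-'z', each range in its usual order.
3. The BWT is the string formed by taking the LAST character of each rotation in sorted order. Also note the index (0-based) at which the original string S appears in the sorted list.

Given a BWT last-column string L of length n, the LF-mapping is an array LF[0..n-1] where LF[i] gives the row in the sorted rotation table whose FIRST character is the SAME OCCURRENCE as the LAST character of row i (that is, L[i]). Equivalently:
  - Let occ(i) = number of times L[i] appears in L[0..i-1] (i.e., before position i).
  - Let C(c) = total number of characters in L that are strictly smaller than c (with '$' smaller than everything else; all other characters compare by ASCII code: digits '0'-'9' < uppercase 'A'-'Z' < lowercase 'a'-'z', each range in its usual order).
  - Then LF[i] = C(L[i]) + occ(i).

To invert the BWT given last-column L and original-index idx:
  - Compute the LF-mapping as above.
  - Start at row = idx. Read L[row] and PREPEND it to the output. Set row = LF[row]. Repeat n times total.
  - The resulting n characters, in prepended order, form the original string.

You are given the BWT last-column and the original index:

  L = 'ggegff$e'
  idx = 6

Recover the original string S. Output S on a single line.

LF mapping: 5 6 1 7 3 4 0 2
Walk LF starting at row 6, prepending L[row]:
  step 1: row=6, L[6]='$', prepend. Next row=LF[6]=0
  step 2: row=0, L[0]='g', prepend. Next row=LF[0]=5
  step 3: row=5, L[5]='f', prepend. Next row=LF[5]=4
  step 4: row=4, L[4]='f', prepend. Next row=LF[4]=3
  step 5: row=3, L[3]='g', prepend. Next row=LF[3]=7
  step 6: row=7, L[7]='e', prepend. Next row=LF[7]=2
  step 7: row=2, L[2]='e', prepend. Next row=LF[2]=1
  step 8: row=1, L[1]='g', prepend. Next row=LF[1]=6
Reversed output: geegffg$

Answer: geegffg$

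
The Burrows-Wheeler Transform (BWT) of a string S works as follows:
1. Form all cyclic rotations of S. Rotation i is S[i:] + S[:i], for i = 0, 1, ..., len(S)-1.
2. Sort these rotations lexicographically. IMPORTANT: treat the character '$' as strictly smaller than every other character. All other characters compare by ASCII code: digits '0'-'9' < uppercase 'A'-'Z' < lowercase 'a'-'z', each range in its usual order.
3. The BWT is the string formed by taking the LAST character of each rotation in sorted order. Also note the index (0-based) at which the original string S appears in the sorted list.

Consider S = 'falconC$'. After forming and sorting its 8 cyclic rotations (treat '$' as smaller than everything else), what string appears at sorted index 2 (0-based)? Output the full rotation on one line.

All 8 rotations (rotation i = S[i:]+S[:i]):
  rot[0] = falconC$
  rot[1] = alconC$f
  rot[2] = lconC$fa
  rot[3] = conC$fal
  rot[4] = onC$falc
  rot[5] = nC$falco
  rot[6] = C$falcon
  rot[7] = $falconC
Sorted (with $ < everything):
  sorted[0] = $falconC
  sorted[1] = C$falcon
  sorted[2] = alconC$f
  sorted[3] = conC$fal
  sorted[4] = falconC$
  sorted[5] = lconC$fa
  sorted[6] = nC$falco
  sorted[7] = onC$falc
sorted[2] = alconC$f

Answer: alconC$f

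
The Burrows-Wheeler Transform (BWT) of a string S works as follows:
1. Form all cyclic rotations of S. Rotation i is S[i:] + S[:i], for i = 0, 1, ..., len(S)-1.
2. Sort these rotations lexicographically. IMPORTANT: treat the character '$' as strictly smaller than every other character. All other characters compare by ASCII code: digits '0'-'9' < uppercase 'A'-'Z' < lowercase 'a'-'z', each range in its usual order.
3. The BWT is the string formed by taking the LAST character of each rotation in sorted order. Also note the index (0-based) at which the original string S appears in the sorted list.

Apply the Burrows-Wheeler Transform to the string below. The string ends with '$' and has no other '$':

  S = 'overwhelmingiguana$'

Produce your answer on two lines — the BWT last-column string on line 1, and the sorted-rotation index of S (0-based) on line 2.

All 19 rotations (rotation i = S[i:]+S[:i]):
  rot[0] = overwhelmingiguana$
  rot[1] = verwhelmingiguana$o
  rot[2] = erwhelmingiguana$ov
  rot[3] = rwhelmingiguana$ove
  rot[4] = whelmingiguana$over
  rot[5] = helmingiguana$overw
  rot[6] = elmingiguana$overwh
  rot[7] = lmingiguana$overwhe
  rot[8] = mingiguana$overwhel
  rot[9] = ingiguana$overwhelm
  rot[10] = ngiguana$overwhelmi
  rot[11] = giguana$overwhelmin
  rot[12] = iguana$overwhelming
  rot[13] = guana$overwhelmingi
  rot[14] = uana$overwhelmingig
  rot[15] = ana$overwhelmingigu
  rot[16] = na$overwhelmingigua
  rot[17] = a$overwhelmingiguan
  rot[18] = $overwhelmingiguana
Sorted (with $ < everything):
  sorted[0] = $overwhelmingiguana  (last char: 'a')
  sorted[1] = a$overwhelmingiguan  (last char: 'n')
  sorted[2] = ana$overwhelmingigu  (last char: 'u')
  sorted[3] = elmingiguana$overwh  (last char: 'h')
  sorted[4] = erwhelmingiguana$ov  (last char: 'v')
  sorted[5] = giguana$overwhelmin  (last char: 'n')
  sorted[6] = guana$overwhelmingi  (last char: 'i')
  sorted[7] = helmingiguana$overw  (last char: 'w')
  sorted[8] = iguana$overwhelming  (last char: 'g')
  sorted[9] = ingiguana$overwhelm  (last char: 'm')
  sorted[10] = lmingiguana$overwhe  (last char: 'e')
  sorted[11] = mingiguana$overwhel  (last char: 'l')
  sorted[12] = na$overwhelmingigua  (last char: 'a')
  sorted[13] = ngiguana$overwhelmi  (last char: 'i')
  sorted[14] = overwhelmingiguana$  (last char: '$')
  sorted[15] = rwhelmingiguana$ove  (last char: 'e')
  sorted[16] = uana$overwhelmingig  (last char: 'g')
  sorted[17] = verwhelmingiguana$o  (last char: 'o')
  sorted[18] = whelmingiguana$over  (last char: 'r')
Last column: anuhvniwgmelai$egor
Original string S is at sorted index 14

Answer: anuhvniwgmelai$egor
14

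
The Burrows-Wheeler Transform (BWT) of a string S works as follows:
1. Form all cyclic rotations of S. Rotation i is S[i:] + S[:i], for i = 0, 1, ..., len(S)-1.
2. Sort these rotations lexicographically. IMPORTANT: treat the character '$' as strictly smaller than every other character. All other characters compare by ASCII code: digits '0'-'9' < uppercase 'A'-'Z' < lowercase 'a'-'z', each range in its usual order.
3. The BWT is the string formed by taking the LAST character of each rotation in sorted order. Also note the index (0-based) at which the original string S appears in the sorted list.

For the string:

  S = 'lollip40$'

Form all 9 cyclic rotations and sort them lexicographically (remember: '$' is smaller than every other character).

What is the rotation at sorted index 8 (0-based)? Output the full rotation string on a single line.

All 9 rotations (rotation i = S[i:]+S[:i]):
  rot[0] = lollip40$
  rot[1] = ollip40$l
  rot[2] = llip40$lo
  rot[3] = lip40$lol
  rot[4] = ip40$loll
  rot[5] = p40$lolli
  rot[6] = 40$lollip
  rot[7] = 0$lollip4
  rot[8] = $lollip40
Sorted (with $ < everything):
  sorted[0] = $lollip40
  sorted[1] = 0$lollip4
  sorted[2] = 40$lollip
  sorted[3] = ip40$loll
  sorted[4] = lip40$lol
  sorted[5] = llip40$lo
  sorted[6] = lollip40$
  sorted[7] = ollip40$l
  sorted[8] = p40$lolli
sorted[8] = p40$lolli

Answer: p40$lolli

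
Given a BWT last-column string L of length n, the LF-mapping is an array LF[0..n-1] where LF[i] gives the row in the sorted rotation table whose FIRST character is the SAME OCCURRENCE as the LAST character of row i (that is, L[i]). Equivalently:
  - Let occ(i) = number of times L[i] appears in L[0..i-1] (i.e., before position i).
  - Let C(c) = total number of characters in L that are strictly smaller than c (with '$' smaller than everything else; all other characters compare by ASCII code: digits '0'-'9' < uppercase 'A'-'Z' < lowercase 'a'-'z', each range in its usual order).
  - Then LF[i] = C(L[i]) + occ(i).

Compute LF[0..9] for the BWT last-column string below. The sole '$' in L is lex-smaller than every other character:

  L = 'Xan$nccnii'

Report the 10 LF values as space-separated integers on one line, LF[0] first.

Char counts: '$':1, 'X':1, 'a':1, 'c':2, 'i':2, 'n':3
C (first-col start): C('$')=0, C('X')=1, C('a')=2, C('c')=3, C('i')=5, C('n')=7
L[0]='X': occ=0, LF[0]=C('X')+0=1+0=1
L[1]='a': occ=0, LF[1]=C('a')+0=2+0=2
L[2]='n': occ=0, LF[2]=C('n')+0=7+0=7
L[3]='$': occ=0, LF[3]=C('$')+0=0+0=0
L[4]='n': occ=1, LF[4]=C('n')+1=7+1=8
L[5]='c': occ=0, LF[5]=C('c')+0=3+0=3
L[6]='c': occ=1, LF[6]=C('c')+1=3+1=4
L[7]='n': occ=2, LF[7]=C('n')+2=7+2=9
L[8]='i': occ=0, LF[8]=C('i')+0=5+0=5
L[9]='i': occ=1, LF[9]=C('i')+1=5+1=6

Answer: 1 2 7 0 8 3 4 9 5 6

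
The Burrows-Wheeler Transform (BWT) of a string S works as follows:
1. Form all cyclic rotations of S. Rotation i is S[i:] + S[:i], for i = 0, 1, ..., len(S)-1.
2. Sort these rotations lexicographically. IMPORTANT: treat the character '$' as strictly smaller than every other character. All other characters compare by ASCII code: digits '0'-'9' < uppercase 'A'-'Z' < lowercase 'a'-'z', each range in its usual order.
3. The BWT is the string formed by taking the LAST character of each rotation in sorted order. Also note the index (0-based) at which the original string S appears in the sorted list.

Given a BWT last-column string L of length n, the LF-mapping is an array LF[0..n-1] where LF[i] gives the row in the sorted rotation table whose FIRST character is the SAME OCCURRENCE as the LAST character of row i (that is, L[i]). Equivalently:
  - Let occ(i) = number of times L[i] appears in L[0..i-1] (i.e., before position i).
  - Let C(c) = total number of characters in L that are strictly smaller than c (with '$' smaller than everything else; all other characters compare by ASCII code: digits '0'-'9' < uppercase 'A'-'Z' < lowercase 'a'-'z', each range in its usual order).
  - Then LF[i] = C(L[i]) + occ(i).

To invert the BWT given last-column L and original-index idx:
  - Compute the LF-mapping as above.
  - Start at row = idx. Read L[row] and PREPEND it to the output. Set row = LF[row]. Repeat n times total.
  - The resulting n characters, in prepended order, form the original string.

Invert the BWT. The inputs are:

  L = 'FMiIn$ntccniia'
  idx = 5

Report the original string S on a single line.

LF mapping: 1 3 7 2 10 0 11 13 5 6 12 8 9 4
Walk LF starting at row 5, prepending L[row]:
  step 1: row=5, L[5]='$', prepend. Next row=LF[5]=0
  step 2: row=0, L[0]='F', prepend. Next row=LF[0]=1
  step 3: row=1, L[1]='M', prepend. Next row=LF[1]=3
  step 4: row=3, L[3]='I', prepend. Next row=LF[3]=2
  step 5: row=2, L[2]='i', prepend. Next row=LF[2]=7
  step 6: row=7, L[7]='t', prepend. Next row=LF[7]=13
  step 7: row=13, L[13]='a', prepend. Next row=LF[13]=4
  step 8: row=4, L[4]='n', prepend. Next row=LF[4]=10
  step 9: row=10, L[10]='n', prepend. Next row=LF[10]=12
  step 10: row=12, L[12]='i', prepend. Next row=LF[12]=9
  step 11: row=9, L[9]='c', prepend. Next row=LF[9]=6
  step 12: row=6, L[6]='n', prepend. Next row=LF[6]=11
  step 13: row=11, L[11]='i', prepend. Next row=LF[11]=8
  step 14: row=8, L[8]='c', prepend. Next row=LF[8]=5
Reversed output: cincinnatiIMF$

Answer: cincinnatiIMF$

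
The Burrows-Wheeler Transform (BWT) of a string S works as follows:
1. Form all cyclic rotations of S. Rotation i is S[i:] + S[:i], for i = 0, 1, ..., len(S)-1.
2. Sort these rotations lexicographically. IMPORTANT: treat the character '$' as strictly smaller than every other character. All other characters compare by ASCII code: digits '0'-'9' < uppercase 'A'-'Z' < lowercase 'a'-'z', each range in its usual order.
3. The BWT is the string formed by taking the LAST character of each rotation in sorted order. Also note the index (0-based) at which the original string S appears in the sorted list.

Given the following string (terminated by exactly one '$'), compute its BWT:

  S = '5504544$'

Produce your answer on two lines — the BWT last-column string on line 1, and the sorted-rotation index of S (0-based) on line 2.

All 8 rotations (rotation i = S[i:]+S[:i]):
  rot[0] = 5504544$
  rot[1] = 504544$5
  rot[2] = 04544$55
  rot[3] = 4544$550
  rot[4] = 544$5504
  rot[5] = 44$55045
  rot[6] = 4$550454
  rot[7] = $5504544
Sorted (with $ < everything):
  sorted[0] = $5504544  (last char: '4')
  sorted[1] = 04544$55  (last char: '5')
  sorted[2] = 4$550454  (last char: '4')
  sorted[3] = 44$55045  (last char: '5')
  sorted[4] = 4544$550  (last char: '0')
  sorted[5] = 504544$5  (last char: '5')
  sorted[6] = 544$5504  (last char: '4')
  sorted[7] = 5504544$  (last char: '$')
Last column: 4545054$
Original string S is at sorted index 7

Answer: 4545054$
7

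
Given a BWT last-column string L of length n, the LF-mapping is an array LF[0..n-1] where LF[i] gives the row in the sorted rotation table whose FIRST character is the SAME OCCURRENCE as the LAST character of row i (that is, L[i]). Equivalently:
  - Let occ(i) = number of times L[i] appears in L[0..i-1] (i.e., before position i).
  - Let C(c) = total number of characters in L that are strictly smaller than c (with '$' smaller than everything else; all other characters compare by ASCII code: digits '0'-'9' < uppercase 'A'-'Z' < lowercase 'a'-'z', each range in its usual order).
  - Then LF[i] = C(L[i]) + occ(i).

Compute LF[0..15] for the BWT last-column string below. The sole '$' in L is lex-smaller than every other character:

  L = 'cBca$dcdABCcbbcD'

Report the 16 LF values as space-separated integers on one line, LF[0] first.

Answer: 9 2 10 6 0 14 11 15 1 3 4 12 7 8 13 5

Derivation:
Char counts: '$':1, 'A':1, 'B':2, 'C':1, 'D':1, 'a':1, 'b':2, 'c':5, 'd':2
C (first-col start): C('$')=0, C('A')=1, C('B')=2, C('C')=4, C('D')=5, C('a')=6, C('b')=7, C('c')=9, C('d')=14
L[0]='c': occ=0, LF[0]=C('c')+0=9+0=9
L[1]='B': occ=0, LF[1]=C('B')+0=2+0=2
L[2]='c': occ=1, LF[2]=C('c')+1=9+1=10
L[3]='a': occ=0, LF[3]=C('a')+0=6+0=6
L[4]='$': occ=0, LF[4]=C('$')+0=0+0=0
L[5]='d': occ=0, LF[5]=C('d')+0=14+0=14
L[6]='c': occ=2, LF[6]=C('c')+2=9+2=11
L[7]='d': occ=1, LF[7]=C('d')+1=14+1=15
L[8]='A': occ=0, LF[8]=C('A')+0=1+0=1
L[9]='B': occ=1, LF[9]=C('B')+1=2+1=3
L[10]='C': occ=0, LF[10]=C('C')+0=4+0=4
L[11]='c': occ=3, LF[11]=C('c')+3=9+3=12
L[12]='b': occ=0, LF[12]=C('b')+0=7+0=7
L[13]='b': occ=1, LF[13]=C('b')+1=7+1=8
L[14]='c': occ=4, LF[14]=C('c')+4=9+4=13
L[15]='D': occ=0, LF[15]=C('D')+0=5+0=5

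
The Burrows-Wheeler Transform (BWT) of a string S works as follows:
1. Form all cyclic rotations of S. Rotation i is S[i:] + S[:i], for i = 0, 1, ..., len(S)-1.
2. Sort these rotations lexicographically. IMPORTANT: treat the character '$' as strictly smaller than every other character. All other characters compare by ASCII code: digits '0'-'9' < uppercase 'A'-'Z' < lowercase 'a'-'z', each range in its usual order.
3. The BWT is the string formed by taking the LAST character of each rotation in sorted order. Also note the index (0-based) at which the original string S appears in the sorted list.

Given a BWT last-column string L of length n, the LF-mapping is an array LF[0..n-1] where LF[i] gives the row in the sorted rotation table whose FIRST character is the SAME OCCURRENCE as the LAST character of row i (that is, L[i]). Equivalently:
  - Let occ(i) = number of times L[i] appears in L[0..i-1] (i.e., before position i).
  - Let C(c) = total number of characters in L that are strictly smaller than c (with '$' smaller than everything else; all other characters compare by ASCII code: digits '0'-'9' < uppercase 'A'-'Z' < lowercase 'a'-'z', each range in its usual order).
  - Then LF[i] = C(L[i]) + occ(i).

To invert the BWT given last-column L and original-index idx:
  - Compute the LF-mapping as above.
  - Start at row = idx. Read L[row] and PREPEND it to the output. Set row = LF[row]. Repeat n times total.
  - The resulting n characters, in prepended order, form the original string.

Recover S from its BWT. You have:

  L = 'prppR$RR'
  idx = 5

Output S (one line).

LF mapping: 4 7 5 6 1 0 2 3
Walk LF starting at row 5, prepending L[row]:
  step 1: row=5, L[5]='$', prepend. Next row=LF[5]=0
  step 2: row=0, L[0]='p', prepend. Next row=LF[0]=4
  step 3: row=4, L[4]='R', prepend. Next row=LF[4]=1
  step 4: row=1, L[1]='r', prepend. Next row=LF[1]=7
  step 5: row=7, L[7]='R', prepend. Next row=LF[7]=3
  step 6: row=3, L[3]='p', prepend. Next row=LF[3]=6
  step 7: row=6, L[6]='R', prepend. Next row=LF[6]=2
  step 8: row=2, L[2]='p', prepend. Next row=LF[2]=5
Reversed output: pRpRrRp$

Answer: pRpRrRp$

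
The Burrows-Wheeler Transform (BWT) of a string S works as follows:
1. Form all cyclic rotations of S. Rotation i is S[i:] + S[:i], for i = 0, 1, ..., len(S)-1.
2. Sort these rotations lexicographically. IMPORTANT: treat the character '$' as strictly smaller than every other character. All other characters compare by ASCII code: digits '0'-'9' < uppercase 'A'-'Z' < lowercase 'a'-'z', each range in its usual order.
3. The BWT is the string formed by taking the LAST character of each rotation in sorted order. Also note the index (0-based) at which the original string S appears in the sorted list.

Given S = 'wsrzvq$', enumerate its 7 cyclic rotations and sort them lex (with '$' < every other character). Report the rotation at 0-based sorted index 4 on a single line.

All 7 rotations (rotation i = S[i:]+S[:i]):
  rot[0] = wsrzvq$
  rot[1] = srzvq$w
  rot[2] = rzvq$ws
  rot[3] = zvq$wsr
  rot[4] = vq$wsrz
  rot[5] = q$wsrzv
  rot[6] = $wsrzvq
Sorted (with $ < everything):
  sorted[0] = $wsrzvq
  sorted[1] = q$wsrzv
  sorted[2] = rzvq$ws
  sorted[3] = srzvq$w
  sorted[4] = vq$wsrz
  sorted[5] = wsrzvq$
  sorted[6] = zvq$wsr
sorted[4] = vq$wsrz

Answer: vq$wsrz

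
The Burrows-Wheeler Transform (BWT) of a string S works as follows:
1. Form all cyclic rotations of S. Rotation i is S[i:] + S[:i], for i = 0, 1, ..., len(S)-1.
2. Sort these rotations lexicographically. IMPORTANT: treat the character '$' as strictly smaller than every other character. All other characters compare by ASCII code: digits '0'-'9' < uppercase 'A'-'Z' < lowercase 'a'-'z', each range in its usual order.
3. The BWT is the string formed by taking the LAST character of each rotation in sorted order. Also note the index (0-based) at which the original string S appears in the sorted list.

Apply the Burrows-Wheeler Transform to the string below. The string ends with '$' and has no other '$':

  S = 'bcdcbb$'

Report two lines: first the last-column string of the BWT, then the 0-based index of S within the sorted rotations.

All 7 rotations (rotation i = S[i:]+S[:i]):
  rot[0] = bcdcbb$
  rot[1] = cdcbb$b
  rot[2] = dcbb$bc
  rot[3] = cbb$bcd
  rot[4] = bb$bcdc
  rot[5] = b$bcdcb
  rot[6] = $bcdcbb
Sorted (with $ < everything):
  sorted[0] = $bcdcbb  (last char: 'b')
  sorted[1] = b$bcdcb  (last char: 'b')
  sorted[2] = bb$bcdc  (last char: 'c')
  sorted[3] = bcdcbb$  (last char: '$')
  sorted[4] = cbb$bcd  (last char: 'd')
  sorted[5] = cdcbb$b  (last char: 'b')
  sorted[6] = dcbb$bc  (last char: 'c')
Last column: bbc$dbc
Original string S is at sorted index 3

Answer: bbc$dbc
3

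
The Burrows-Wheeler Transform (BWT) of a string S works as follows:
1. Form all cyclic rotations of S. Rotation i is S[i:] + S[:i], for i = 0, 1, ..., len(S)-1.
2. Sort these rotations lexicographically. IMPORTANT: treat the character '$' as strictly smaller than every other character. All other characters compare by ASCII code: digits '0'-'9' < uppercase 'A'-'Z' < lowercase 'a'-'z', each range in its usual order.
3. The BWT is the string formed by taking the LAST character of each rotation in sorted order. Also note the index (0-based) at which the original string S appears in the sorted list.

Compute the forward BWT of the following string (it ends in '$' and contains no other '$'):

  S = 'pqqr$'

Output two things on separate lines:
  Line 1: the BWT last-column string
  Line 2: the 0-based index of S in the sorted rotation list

Answer: r$pqq
1

Derivation:
All 5 rotations (rotation i = S[i:]+S[:i]):
  rot[0] = pqqr$
  rot[1] = qqr$p
  rot[2] = qr$pq
  rot[3] = r$pqq
  rot[4] = $pqqr
Sorted (with $ < everything):
  sorted[0] = $pqqr  (last char: 'r')
  sorted[1] = pqqr$  (last char: '$')
  sorted[2] = qqr$p  (last char: 'p')
  sorted[3] = qr$pq  (last char: 'q')
  sorted[4] = r$pqq  (last char: 'q')
Last column: r$pqq
Original string S is at sorted index 1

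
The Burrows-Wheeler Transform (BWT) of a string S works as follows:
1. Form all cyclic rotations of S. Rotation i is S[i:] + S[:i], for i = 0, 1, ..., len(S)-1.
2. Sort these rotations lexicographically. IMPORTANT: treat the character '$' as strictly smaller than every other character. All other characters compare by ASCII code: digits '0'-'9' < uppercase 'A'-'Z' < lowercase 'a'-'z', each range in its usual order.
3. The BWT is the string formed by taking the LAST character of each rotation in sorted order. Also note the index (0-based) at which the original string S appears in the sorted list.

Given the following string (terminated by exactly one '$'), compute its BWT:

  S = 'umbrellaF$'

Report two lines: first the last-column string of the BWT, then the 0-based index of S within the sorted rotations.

All 10 rotations (rotation i = S[i:]+S[:i]):
  rot[0] = umbrellaF$
  rot[1] = mbrellaF$u
  rot[2] = brellaF$um
  rot[3] = rellaF$umb
  rot[4] = ellaF$umbr
  rot[5] = llaF$umbre
  rot[6] = laF$umbrel
  rot[7] = aF$umbrell
  rot[8] = F$umbrella
  rot[9] = $umbrellaF
Sorted (with $ < everything):
  sorted[0] = $umbrellaF  (last char: 'F')
  sorted[1] = F$umbrella  (last char: 'a')
  sorted[2] = aF$umbrell  (last char: 'l')
  sorted[3] = brellaF$um  (last char: 'm')
  sorted[4] = ellaF$umbr  (last char: 'r')
  sorted[5] = laF$umbrel  (last char: 'l')
  sorted[6] = llaF$umbre  (last char: 'e')
  sorted[7] = mbrellaF$u  (last char: 'u')
  sorted[8] = rellaF$umb  (last char: 'b')
  sorted[9] = umbrellaF$  (last char: '$')
Last column: Falmrleub$
Original string S is at sorted index 9

Answer: Falmrleub$
9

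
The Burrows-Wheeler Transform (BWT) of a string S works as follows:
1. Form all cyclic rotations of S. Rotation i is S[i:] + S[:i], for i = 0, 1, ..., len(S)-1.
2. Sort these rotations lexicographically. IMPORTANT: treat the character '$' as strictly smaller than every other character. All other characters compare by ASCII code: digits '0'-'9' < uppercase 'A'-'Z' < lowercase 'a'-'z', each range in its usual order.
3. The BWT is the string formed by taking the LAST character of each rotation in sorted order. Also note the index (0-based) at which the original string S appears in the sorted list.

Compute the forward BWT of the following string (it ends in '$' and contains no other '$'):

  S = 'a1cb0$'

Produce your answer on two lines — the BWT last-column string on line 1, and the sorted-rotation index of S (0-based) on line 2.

All 6 rotations (rotation i = S[i:]+S[:i]):
  rot[0] = a1cb0$
  rot[1] = 1cb0$a
  rot[2] = cb0$a1
  rot[3] = b0$a1c
  rot[4] = 0$a1cb
  rot[5] = $a1cb0
Sorted (with $ < everything):
  sorted[0] = $a1cb0  (last char: '0')
  sorted[1] = 0$a1cb  (last char: 'b')
  sorted[2] = 1cb0$a  (last char: 'a')
  sorted[3] = a1cb0$  (last char: '$')
  sorted[4] = b0$a1c  (last char: 'c')
  sorted[5] = cb0$a1  (last char: '1')
Last column: 0ba$c1
Original string S is at sorted index 3

Answer: 0ba$c1
3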